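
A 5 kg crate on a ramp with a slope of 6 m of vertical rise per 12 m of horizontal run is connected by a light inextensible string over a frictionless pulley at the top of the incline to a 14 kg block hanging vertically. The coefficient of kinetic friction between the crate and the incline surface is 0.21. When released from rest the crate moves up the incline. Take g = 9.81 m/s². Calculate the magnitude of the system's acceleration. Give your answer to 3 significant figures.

5.59 m/s²

For the crate on the incline: the weight component along the slope is m₁g sin 26.57° = 5 × 9.81 × 0.4472 = 21.935 N and the normal force is N = m₁g cos 26.57° = 43.872 N.
Kinetic friction opposes the crate's motion up the incline: f = μN = 0.21 × 43.872 = 9.213 N acting down the slope.
Newton's second law for the crate (up-slope positive): T − 21.935 − 9.213 = 5 a. For the hanging block (downward positive): 14 × 9.81 − T = 14 a.
Adding the two equations eliminates T: 106.192 = 19 a, so a = 5.5891 m/s².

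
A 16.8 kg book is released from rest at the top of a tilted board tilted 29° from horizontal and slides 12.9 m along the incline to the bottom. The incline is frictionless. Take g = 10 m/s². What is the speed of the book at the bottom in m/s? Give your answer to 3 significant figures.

The weight component along the incline is mg sin 29° = 81.448 N and the normal force is N = mg cos 29° = 146.936 N.
With no friction, a = g sin 29° = 4.8481 m/s².
Starting from rest over a distance of 12.9 m, v² = 2aL = 2 × 4.8481 × 12.9 = 125.0810, so v = 11.1840 m/s.

11.2 m/s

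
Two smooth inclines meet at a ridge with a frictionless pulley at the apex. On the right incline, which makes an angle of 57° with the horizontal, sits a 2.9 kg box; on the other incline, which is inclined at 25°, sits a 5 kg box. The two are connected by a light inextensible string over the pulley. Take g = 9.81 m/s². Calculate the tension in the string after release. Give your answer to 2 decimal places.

22.71 N

Resolve each weight along its own incline: the 2.9 kg mass has component 2.9 × 9.81 × sin 57° = 23.859 N down its slope, and the 5 kg mass has 5 × 9.81 × sin 25° = 20.729 N down its slope.
The 2.9 kg side's 23.859 N exceeds the other side's 20.729 N, so that mass slides down and the 5 kg mass slides up. Taking that direction as positive, Newton's second law for the whole system gives 23.859 − 20.729 = (2.9 + 5) a, so a = 3.130 / 7.9 = 0.3962 m/s².
For the 5 kg mass (up-slope positive): T − 20.729 = 5 × 0.3962, so T = 22.710 N.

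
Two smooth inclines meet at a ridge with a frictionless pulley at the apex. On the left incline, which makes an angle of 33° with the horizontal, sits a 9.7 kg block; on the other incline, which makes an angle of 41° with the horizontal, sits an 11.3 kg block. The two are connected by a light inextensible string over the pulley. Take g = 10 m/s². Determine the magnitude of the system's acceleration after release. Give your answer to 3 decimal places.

1.015 m/s²

Resolve each weight along its own incline: the 9.7 kg mass has component 9.7 × 10 × sin 33° = 52.830 N down its slope, and the 11.3 kg mass has 11.3 × 10 × sin 41° = 74.135 N down its slope.
The 11.3 kg side's 74.135 N exceeds the other side's 52.830 N, so that mass slides down and the 9.7 kg mass slides up. Taking that direction as positive, Newton's second law for the whole system gives 74.135 − 52.830 = (9.7 + 11.3) a, so a = 21.305 / 21 = 1.0145 m/s².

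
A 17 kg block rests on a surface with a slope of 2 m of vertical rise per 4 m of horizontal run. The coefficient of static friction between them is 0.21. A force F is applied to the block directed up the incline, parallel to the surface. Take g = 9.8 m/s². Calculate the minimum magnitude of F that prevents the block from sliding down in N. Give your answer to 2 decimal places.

The normal force is N = mg cos 26.57° = 149.012 N. With F at its minimum the block is on the verge of sliding down, so static friction is at its maximum μ_s N = 0.21 × 149.012 = 31.293 N and acts up the slope.
Equilibrium along the incline: F + μ_s N = mg sin 26.57°, so F = 74.506 − 31.293 = 43.213 N.

43.21 N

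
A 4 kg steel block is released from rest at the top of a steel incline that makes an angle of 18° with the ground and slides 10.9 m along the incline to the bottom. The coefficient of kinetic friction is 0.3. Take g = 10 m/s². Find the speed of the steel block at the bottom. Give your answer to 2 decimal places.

The weight component along the incline is mg sin 18° = 12.361 N and the normal force is N = mg cos 18° = 38.042 N.
Friction up the slope is f = μN = 0.3 × 38.042 = 11.413 N, so the net downslope force is 12.361 − 11.413 = 0.948 N and a = 0.948 / 4 = 0.2370 m/s².
Starting from rest over a distance of 10.9 m, v² = 2aL = 2 × 0.2370 × 10.9 = 5.1666, so v = 2.2730 m/s.

2.27 m/s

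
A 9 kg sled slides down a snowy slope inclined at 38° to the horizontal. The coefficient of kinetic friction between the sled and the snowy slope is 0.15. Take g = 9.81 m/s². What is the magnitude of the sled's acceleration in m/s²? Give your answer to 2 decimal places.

4.88 m/s²

Resolving the weight along the incline: the component pulling the sled down the slope is mg sin 38° = 9 × 9.81 × 0.6157 = 54.360 N, and the normal force is N = mg cos 38° = 9 × 9.81 × 0.7880 = 69.573 N.
Kinetic friction acts up the slope with magnitude f = μN = 0.15 × 69.573 = 10.436 N.
Net force along the incline is 54.360 − 10.436 = 43.924 N, so a = 43.924 / 9 = 4.8804 m/s².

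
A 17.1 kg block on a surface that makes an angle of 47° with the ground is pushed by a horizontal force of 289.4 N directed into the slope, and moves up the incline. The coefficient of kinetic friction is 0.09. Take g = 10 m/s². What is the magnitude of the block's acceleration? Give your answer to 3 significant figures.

2.50 m/s²

The horizontal push has components F cos 47° = 289.4 × 0.6820 = 197.371 N up the incline and F sin 47° = 289.4 × 0.7314 = 211.667 N pressing into the surface.
The normal force is therefore N = mg cos 47° + F sin 47° = 116.622 + 211.667 = 328.289 N, and kinetic friction down the slope is μN = 0.09 × 328.289 = 29.546 N.
Along the incline: F cos 47° − mg sin 47° − μN = ma, so 197.371 − 125.069 − 29.546 = 17.1 a, giving a = 2.5004 m/s².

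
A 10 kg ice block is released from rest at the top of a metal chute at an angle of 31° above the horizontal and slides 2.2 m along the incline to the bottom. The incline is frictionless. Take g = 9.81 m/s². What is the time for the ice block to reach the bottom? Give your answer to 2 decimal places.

The weight component along the incline is mg sin 31° = 50.525 N and the normal force is N = mg cos 31° = 84.088 N.
With no friction, a = g sin 31° = 5.0525 m/s².
Starting from rest, L = ½at², so t = √(2L/a) = √(2 × 2.2 / 5.0525) = 0.9332 s.

0.93 s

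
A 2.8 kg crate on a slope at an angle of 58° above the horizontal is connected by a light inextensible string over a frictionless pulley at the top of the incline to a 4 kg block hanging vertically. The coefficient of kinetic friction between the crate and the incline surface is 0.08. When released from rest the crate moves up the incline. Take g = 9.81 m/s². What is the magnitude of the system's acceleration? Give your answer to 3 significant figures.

For the crate on the incline: the weight component along the slope is m₁g sin 58° = 2.8 × 9.81 × 0.8480 = 23.293 N and the normal force is N = m₁g cos 58° = 14.556 N.
Kinetic friction opposes the crate's motion up the incline: f = μN = 0.08 × 14.556 = 1.164 N acting down the slope.
Newton's second law for the crate (up-slope positive): T − 23.293 − 1.164 = 2.8 a. For the hanging block (downward positive): 4 × 9.81 − T = 4 a.
Adding the two equations eliminates T: 14.783 = 6.8 a, so a = 2.1740 m/s².

2.17 m/s²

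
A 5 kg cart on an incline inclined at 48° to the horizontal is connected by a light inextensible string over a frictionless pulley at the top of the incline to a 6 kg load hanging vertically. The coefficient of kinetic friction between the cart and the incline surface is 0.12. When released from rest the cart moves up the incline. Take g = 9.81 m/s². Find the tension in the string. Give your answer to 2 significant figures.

For the cart on the incline: the weight component along the slope is m₁g sin 48° = 5 × 9.81 × 0.7431 = 36.449 N and the normal force is N = m₁g cos 48° = 32.821 N.
Kinetic friction opposes the cart's motion up the incline: f = μN = 0.12 × 32.821 = 3.939 N acting down the slope.
Newton's second law for the cart (up-slope positive): T − 36.449 − 3.939 = 5 a. For the hanging load (downward positive): 6 × 9.81 − T = 6 a.
Adding the two equations eliminates T: 18.472 = 11 a, so a = 1.6793 m/s².
Then from the hanging load's equation, T = 6 × (9.81 − 1.6793) = 48.784 N.

49 N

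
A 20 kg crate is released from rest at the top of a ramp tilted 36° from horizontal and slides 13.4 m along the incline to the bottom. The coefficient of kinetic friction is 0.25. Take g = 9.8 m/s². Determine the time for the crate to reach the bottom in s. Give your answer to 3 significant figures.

The weight component along the incline is mg sin 36° = 115.206 N and the normal force is N = mg cos 36° = 158.567 N.
Friction up the slope is f = μN = 0.25 × 158.567 = 39.642 N, so the net downslope force is 115.206 − 39.642 = 75.564 N and a = 75.564 / 20 = 3.7782 m/s².
Starting from rest, L = ½at², so t = √(2L/a) = √(2 × 13.4 / 3.7782) = 2.6633 s.

2.66 s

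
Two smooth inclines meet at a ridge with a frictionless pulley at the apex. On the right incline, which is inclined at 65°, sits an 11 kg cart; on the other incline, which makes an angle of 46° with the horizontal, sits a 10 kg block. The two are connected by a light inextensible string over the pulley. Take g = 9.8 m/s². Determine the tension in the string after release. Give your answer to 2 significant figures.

Resolve each weight along its own incline: the 11 kg mass has component 11 × 9.8 × sin 65° = 97.700 N down its slope, and the 10 kg mass has 10 × 9.8 × sin 46° = 70.495 N down its slope.
The 11 kg side's 97.700 N exceeds the other side's 70.495 N, so that mass slides down and the 10 kg mass slides up. Taking that direction as positive, Newton's second law for the whole system gives 97.700 − 70.495 = (11 + 10) a, so a = 27.205 / 21 = 1.2955 m/s².
For the 10 kg mass (up-slope positive): T − 70.495 = 10 × 1.2955, so T = 83.450 N.

83 N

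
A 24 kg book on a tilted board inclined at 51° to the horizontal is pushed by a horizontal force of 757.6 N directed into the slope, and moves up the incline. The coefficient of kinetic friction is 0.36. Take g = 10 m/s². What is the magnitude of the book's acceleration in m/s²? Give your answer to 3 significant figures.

0.997 m/s²

The horizontal push has components F cos 51° = 757.6 × 0.6293 = 476.758 N up the incline and F sin 51° = 757.6 × 0.7771 = 588.731 N pressing into the surface.
The normal force is therefore N = mg cos 51° + F sin 51° = 151.032 + 588.731 = 739.763 N, and kinetic friction down the slope is μN = 0.36 × 739.763 = 266.315 N.
Along the incline: F cos 51° − mg sin 51° − μN = ma, so 476.758 − 186.504 − 266.315 = 24 a, giving a = 0.9975 m/s².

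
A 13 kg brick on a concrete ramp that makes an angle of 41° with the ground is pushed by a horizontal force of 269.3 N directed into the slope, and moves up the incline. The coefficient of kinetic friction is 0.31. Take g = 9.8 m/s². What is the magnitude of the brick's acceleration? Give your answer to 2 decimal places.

2.70 m/s²

The horizontal push has components F cos 41° = 269.3 × 0.7547 = 203.241 N up the incline and F sin 41° = 269.3 × 0.6561 = 176.688 N pressing into the surface.
The normal force is therefore N = mg cos 41° + F sin 41° = 96.149 + 176.688 = 272.837 N, and kinetic friction down the slope is μN = 0.31 × 272.837 = 84.579 N.
Along the incline: F cos 41° − mg sin 41° − μN = ma, so 203.241 − 83.587 − 84.579 = 13 a, giving a = 2.6981 m/s².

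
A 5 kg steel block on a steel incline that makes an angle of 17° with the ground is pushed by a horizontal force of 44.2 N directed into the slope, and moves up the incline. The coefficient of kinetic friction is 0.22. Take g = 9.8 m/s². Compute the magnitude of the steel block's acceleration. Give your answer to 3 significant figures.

2.96 m/s²

The horizontal push has components F cos 17° = 44.2 × 0.9563 = 42.268 N up the incline and F sin 17° = 44.2 × 0.2924 = 12.924 N pressing into the surface.
The normal force is therefore N = mg cos 17° + F sin 17° = 46.859 + 12.924 = 59.783 N, and kinetic friction down the slope is μN = 0.22 × 59.783 = 13.152 N.
Along the incline: F cos 17° − mg sin 17° − μN = ma, so 42.268 − 14.328 − 13.152 = 5 a, giving a = 2.9576 m/s².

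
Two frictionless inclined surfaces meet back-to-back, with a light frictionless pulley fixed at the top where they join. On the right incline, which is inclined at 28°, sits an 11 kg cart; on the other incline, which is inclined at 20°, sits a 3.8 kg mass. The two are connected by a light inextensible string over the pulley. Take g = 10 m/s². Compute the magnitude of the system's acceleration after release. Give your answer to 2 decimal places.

2.61 m/s²

Resolve each weight along its own incline: the 11 kg mass has component 11 × 10 × sin 28° = 51.642 N down its slope, and the 3.8 kg mass has 3.8 × 10 × sin 20° = 12.997 N down its slope.
The 11 kg side's 51.642 N exceeds the other side's 12.997 N, so that mass slides down and the 3.8 kg mass slides up. Taking that direction as positive, Newton's second law for the whole system gives 51.642 − 12.997 = (11 + 3.8) a, so a = 38.645 / 14.8 = 2.6111 m/s².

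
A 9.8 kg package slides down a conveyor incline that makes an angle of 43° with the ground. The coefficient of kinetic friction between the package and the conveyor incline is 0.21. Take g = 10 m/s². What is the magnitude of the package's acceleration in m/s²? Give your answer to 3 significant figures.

5.28 m/s²

Resolving the weight along the incline: the component pulling the package down the slope is mg sin 43° = 9.8 × 10 × 0.6820 = 66.836 N, and the normal force is N = mg cos 43° = 9.8 × 10 × 0.7314 = 71.677 N.
Kinetic friction acts up the slope with magnitude f = μN = 0.21 × 71.677 = 15.052 N.
Net force along the incline is 66.836 − 15.052 = 51.784 N, so a = 51.784 / 9.8 = 5.2841 m/s².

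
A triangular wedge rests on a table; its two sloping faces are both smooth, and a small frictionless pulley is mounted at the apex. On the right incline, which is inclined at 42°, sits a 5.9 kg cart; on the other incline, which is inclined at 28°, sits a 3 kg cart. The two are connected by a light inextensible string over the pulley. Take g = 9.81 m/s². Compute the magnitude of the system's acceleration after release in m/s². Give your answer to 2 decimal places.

2.80 m/s²

Resolve each weight along its own incline: the 5.9 kg mass has component 5.9 × 9.81 × sin 42° = 38.729 N down its slope, and the 3 kg mass has 3 × 9.81 × sin 28° = 13.817 N down its slope.
The 5.9 kg side's 38.729 N exceeds the other side's 13.817 N, so that mass slides down and the 3 kg mass slides up. Taking that direction as positive, Newton's second law for the whole system gives 38.729 − 13.817 = (5.9 + 3) a, so a = 24.912 / 8.9 = 2.7991 m/s².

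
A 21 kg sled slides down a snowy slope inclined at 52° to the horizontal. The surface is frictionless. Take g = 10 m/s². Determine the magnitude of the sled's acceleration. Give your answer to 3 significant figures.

7.88 m/s²

Resolving the weight along the incline: the component pulling the sled down the slope is mg sin 52° = 21 × 10 × 0.7880 = 165.480 N, and the normal force is N = mg cos 52° = 21 × 10 × 0.6157 = 129.297 N.
With no friction the net force along the incline is 165.480 N, so a = g sin 52° = 165.480 / 21 = 7.8800 m/s².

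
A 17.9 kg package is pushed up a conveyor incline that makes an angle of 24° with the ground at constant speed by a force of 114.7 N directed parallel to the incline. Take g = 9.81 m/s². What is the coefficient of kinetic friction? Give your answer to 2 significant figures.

0.27

At constant speed ΣF = 0 along the incline. The applied 114.7 N acts up the slope; the weight component mg sin 24° = 71.423 N and kinetic friction μN both act down the slope.
So 114.7 = 71.423 + μ × 160.418, giving μ = (114.7 − 71.423) / 160.418 = 0.2698.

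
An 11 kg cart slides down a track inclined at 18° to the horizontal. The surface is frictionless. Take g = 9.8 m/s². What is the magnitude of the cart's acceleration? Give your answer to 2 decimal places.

3.03 m/s²

Resolving the weight along the incline: the component pulling the cart down the slope is mg sin 18° = 11 × 9.8 × 0.3090 = 33.310 N, and the normal force is N = mg cos 18° = 11 × 9.8 × 0.9511 = 102.529 N.
With no friction the net force along the incline is 33.310 N, so a = g sin 18° = 33.310 / 11 = 3.0282 m/s².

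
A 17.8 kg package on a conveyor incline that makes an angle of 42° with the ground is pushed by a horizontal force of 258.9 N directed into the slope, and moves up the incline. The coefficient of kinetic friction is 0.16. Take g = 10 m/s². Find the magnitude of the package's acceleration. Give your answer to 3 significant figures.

1.37 m/s²

The horizontal push has components F cos 42° = 258.9 × 0.7431 = 192.389 N up the incline and F sin 42° = 258.9 × 0.6691 = 173.230 N pressing into the surface.
The normal force is therefore N = mg cos 42° + F sin 42° = 132.272 + 173.230 = 305.502 N, and kinetic friction down the slope is μN = 0.16 × 305.502 = 48.880 N.
Along the incline: F cos 42° − mg sin 42° − μN = ma, so 192.389 − 119.100 − 48.880 = 17.8 a, giving a = 1.3713 m/s².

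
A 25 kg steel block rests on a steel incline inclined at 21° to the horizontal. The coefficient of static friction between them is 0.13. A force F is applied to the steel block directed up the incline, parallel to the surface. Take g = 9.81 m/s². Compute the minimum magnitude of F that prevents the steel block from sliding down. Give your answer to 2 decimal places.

The normal force is N = mg cos 21° = 228.961 N. With F at its minimum the steel block is on the verge of sliding down, so static friction is at its maximum μ_s N = 0.13 × 228.961 = 29.765 N and acts up the slope.
Equilibrium along the incline: F + μ_s N = mg sin 21°, so F = 87.890 − 29.765 = 58.125 N.

58.12 N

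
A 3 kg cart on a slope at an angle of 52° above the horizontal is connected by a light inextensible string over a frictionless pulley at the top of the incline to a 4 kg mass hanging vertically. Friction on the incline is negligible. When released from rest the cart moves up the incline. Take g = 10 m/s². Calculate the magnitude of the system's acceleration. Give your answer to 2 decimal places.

2.34 m/s²

For the cart on the incline: the weight component along the slope is m₁g sin 52° = 3 × 10 × 0.7880 = 23.640 N and the normal force is N = m₁g cos 52° = 18.470 N.
Newton's second law for the cart (up-slope positive): T − 23.640 = 3 a. For the hanging mass (downward positive): 4 × 10 − T = 4 a.
Adding the two equations eliminates T: 16.360 = 7 a, so a = 2.3371 m/s².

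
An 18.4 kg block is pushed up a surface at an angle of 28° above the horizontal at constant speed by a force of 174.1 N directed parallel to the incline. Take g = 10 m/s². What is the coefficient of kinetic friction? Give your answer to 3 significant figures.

At constant speed ΣF = 0 along the incline. The applied 174.1 N acts up the slope; the weight component mg sin 28° = 86.383 N and kinetic friction μN both act down the slope.
So 174.1 = 86.383 + μ × 162.462, giving μ = (174.1 − 86.383) / 162.462 = 0.5399.

0.540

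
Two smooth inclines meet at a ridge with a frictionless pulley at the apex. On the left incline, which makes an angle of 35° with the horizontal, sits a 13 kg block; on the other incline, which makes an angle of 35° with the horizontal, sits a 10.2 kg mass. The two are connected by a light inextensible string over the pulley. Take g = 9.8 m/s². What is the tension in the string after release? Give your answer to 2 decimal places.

64.25 N

Resolve each weight along its own incline: the 13 kg mass has component 13 × 9.8 × sin 35° = 73.074 N down its slope, and the 10.2 kg mass has 10.2 × 9.8 × sin 35° = 57.335 N down its slope.
The 13 kg side's 73.074 N exceeds the other side's 57.335 N, so that mass slides down and the 10.2 kg mass slides up. Taking that direction as positive, Newton's second law for the whole system gives 73.074 − 57.335 = (13 + 10.2) a, so a = 15.739 / 23.2 = 0.6784 m/s².
For the 10.2 kg mass (up-slope positive): T − 57.335 = 10.2 × 0.6784, so T = 64.255 N.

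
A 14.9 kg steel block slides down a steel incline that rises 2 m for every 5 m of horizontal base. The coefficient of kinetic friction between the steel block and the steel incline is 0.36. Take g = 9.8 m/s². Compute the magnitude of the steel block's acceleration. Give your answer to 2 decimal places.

Resolving the weight along the incline: the component pulling the steel block down the slope is mg sin 21.80° = 14.9 × 9.8 × 0.3714 = 54.232 N, and the normal force is N = mg cos 21.80° = 14.9 × 9.8 × 0.9285 = 135.580 N.
Kinetic friction acts up the slope with magnitude f = μN = 0.36 × 135.580 = 48.809 N.
Net force along the incline is 54.232 − 48.809 = 5.423 N, so a = 5.423 / 14.9 = 0.3640 m/s².

0.36 m/s²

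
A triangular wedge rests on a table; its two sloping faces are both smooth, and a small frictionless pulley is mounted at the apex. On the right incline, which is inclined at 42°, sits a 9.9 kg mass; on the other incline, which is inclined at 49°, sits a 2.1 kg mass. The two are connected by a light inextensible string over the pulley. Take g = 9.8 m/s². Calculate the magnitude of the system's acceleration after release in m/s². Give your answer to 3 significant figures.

Resolve each weight along its own incline: the 9.9 kg mass has component 9.9 × 9.8 × sin 42° = 64.919 N down its slope, and the 2.1 kg mass has 2.1 × 9.8 × sin 49° = 15.532 N down its slope.
The 9.9 kg side's 64.919 N exceeds the other side's 15.532 N, so that mass slides down and the 2.1 kg mass slides up. Taking that direction as positive, Newton's second law for the whole system gives 64.919 − 15.532 = (9.9 + 2.1) a, so a = 49.387 / 12 = 4.1156 m/s².

4.12 m/s²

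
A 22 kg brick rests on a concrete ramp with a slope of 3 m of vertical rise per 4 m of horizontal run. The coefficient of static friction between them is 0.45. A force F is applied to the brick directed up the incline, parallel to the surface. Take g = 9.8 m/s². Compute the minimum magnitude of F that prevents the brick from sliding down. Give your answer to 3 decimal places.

The normal force is N = mg cos 36.87° = 172.480 N. With F at its minimum the brick is on the verge of sliding down, so static friction is at its maximum μ_s N = 0.45 × 172.480 = 77.616 N and acts up the slope.
Equilibrium along the incline: F + μ_s N = mg sin 36.87°, so F = 129.360 − 77.616 = 51.744 N.

51.744 N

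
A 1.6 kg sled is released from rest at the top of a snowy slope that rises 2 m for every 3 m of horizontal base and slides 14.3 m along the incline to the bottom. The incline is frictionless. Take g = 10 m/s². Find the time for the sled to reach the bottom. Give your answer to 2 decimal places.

2.27 s

The weight component along the incline is mg sin 33.69° = 8.875 N and the normal force is N = mg cos 33.69° = 13.313 N.
With no friction, a = g sin 33.69° = 5.5470 m/s².
Starting from rest, L = ½at², so t = √(2L/a) = √(2 × 14.3 / 5.5470) = 2.2707 s.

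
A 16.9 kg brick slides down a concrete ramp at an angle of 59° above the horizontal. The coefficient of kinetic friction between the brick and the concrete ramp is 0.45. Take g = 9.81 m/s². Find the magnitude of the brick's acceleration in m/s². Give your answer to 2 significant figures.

6.1 m/s²

Resolving the weight along the incline: the component pulling the brick down the slope is mg sin 59° = 16.9 × 9.81 × 0.8572 = 142.114 N, and the normal force is N = mg cos 59° = 16.9 × 9.81 × 0.5150 = 85.381 N.
Kinetic friction acts up the slope with magnitude f = μN = 0.45 × 85.381 = 38.421 N.
Net force along the incline is 142.114 − 38.421 = 103.693 N, so a = 103.693 / 16.9 = 6.1357 m/s².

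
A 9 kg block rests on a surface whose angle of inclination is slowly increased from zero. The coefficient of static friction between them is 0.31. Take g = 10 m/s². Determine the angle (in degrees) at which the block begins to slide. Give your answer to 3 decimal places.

17.223°

At the threshold of sliding, static friction is at its maximum μ_s N and exactly balances the weight component along the incline: mg sin θ = μ_s mg cos θ.
Hence tan θ = μ_s = 0.31, so θ = arctan(0.31) = 17.2234°.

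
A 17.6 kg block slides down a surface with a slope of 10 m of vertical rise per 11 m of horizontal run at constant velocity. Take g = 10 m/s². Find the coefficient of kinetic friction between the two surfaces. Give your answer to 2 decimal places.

0.91

At constant velocity the net force along the incline is zero: mg sin 42.27° = μ mg cos 42.27°.
So μ = tan 42.27° = 0.6727 / 0.7399 = 0.9092.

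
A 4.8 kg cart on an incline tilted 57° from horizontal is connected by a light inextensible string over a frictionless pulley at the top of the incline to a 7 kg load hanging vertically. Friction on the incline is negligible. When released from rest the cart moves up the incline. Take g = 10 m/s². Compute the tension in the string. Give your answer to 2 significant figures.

For the cart on the incline: the weight component along the slope is m₁g sin 57° = 4.8 × 10 × 0.8387 = 40.258 N and the normal force is N = m₁g cos 57° = 26.143 N.
Newton's second law for the cart (up-slope positive): T − 40.258 = 4.8 a. For the hanging load (downward positive): 7 × 10 − T = 7 a.
Adding the two equations eliminates T: 29.742 = 11.8 a, so a = 2.5205 m/s².
Then from the hanging load's equation, T = 7 × (10 − 2.5205) = 52.356 N.

52 N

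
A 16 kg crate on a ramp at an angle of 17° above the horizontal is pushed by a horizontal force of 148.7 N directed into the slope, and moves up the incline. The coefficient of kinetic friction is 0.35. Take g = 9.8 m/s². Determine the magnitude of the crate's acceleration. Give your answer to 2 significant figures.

The horizontal push has components F cos 17° = 148.7 × 0.9563 = 142.202 N up the incline and F sin 17° = 148.7 × 0.2924 = 43.480 N pressing into the surface.
The normal force is therefore N = mg cos 17° + F sin 17° = 149.948 + 43.480 = 193.428 N, and kinetic friction down the slope is μN = 0.35 × 193.428 = 67.700 N.
Along the incline: F cos 17° − mg sin 17° − μN = ma, so 142.202 − 45.848 − 67.700 = 16 a, giving a = 1.7909 m/s².

1.8 m/s²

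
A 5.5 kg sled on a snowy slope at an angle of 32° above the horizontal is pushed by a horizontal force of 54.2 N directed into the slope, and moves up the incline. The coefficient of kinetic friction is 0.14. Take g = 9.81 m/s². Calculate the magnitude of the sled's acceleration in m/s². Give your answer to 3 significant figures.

1.26 m/s²

The horizontal push has components F cos 32° = 54.2 × 0.8480 = 45.962 N up the incline and F sin 32° = 54.2 × 0.5299 = 28.721 N pressing into the surface.
The normal force is therefore N = mg cos 32° + F sin 32° = 45.754 + 28.721 = 74.475 N, and kinetic friction down the slope is μN = 0.14 × 74.475 = 10.427 N.
Along the incline: F cos 32° − mg sin 32° − μN = ma, so 45.962 − 28.591 − 10.427 = 5.5 a, giving a = 1.2625 m/s².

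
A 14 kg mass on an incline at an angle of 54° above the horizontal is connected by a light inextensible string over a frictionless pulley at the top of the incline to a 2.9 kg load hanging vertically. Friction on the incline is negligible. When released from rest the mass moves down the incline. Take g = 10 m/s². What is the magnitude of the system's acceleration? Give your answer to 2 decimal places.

For the mass on the incline: the weight component along the slope is m₁g sin 54° = 14 × 10 × 0.8090 = 113.260 N and the normal force is N = m₁g cos 54° = 82.290 N.
Newton's second law for the mass (down-slope positive): 113.260 − T = 14 a. For the hanging load (upward positive): T − 2.9 × 10 = 2.9 a.
Adding the two equations eliminates T: 84.260 = 16.9 a, so a = 4.9858 m/s².

4.99 m/s²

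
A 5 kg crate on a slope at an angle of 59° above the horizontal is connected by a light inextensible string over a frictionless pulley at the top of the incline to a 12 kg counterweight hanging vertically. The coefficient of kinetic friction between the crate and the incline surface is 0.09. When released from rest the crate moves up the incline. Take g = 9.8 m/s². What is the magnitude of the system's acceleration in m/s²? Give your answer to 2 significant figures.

4.3 m/s²

For the crate on the incline: the weight component along the slope is m₁g sin 59° = 5 × 9.8 × 0.8572 = 42.003 N and the normal force is N = m₁g cos 59° = 25.237 N.
Kinetic friction opposes the crate's motion up the incline: f = μN = 0.09 × 25.237 = 2.271 N acting down the slope.
Newton's second law for the crate (up-slope positive): T − 42.003 − 2.271 = 5 a. For the hanging counterweight (downward positive): 12 × 9.8 − T = 12 a.
Adding the two equations eliminates T: 73.326 = 17 a, so a = 4.3133 m/s².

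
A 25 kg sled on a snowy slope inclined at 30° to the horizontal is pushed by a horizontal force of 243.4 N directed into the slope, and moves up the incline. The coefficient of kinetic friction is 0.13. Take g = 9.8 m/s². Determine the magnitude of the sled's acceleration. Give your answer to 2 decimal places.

The horizontal push has components F cos 30° = 243.4 × 0.8660 = 210.784 N up the incline and F sin 30° = 243.4 × 0.5000 = 121.700 N pressing into the surface.
The normal force is therefore N = mg cos 30° + F sin 30° = 212.170 + 121.700 = 333.870 N, and kinetic friction down the slope is μN = 0.13 × 333.870 = 43.403 N.
Along the incline: F cos 30° − mg sin 30° − μN = ma, so 210.784 − 122.500 − 43.403 = 25 a, giving a = 1.7952 m/s².

1.80 m/s²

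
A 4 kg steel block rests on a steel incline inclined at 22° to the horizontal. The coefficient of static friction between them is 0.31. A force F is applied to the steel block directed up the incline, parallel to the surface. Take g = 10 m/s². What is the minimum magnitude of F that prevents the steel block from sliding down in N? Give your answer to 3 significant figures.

The normal force is N = mg cos 22° = 37.087 N. With F at its minimum the steel block is on the verge of sliding down, so static friction is at its maximum μ_s N = 0.31 × 37.087 = 11.497 N and acts up the slope.
Equilibrium along the incline: F + μ_s N = mg sin 22°, so F = 14.984 − 11.497 = 3.487 N.

3.49 N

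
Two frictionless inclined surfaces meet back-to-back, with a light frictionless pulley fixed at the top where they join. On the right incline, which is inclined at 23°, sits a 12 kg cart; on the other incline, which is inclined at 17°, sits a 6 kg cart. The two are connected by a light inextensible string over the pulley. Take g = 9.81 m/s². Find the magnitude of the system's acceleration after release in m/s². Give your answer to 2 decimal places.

Resolve each weight along its own incline: the 12 kg mass has component 12 × 9.81 × sin 23° = 45.997 N down its slope, and the 6 kg mass has 6 × 9.81 × sin 17° = 17.209 N down its slope.
The 12 kg side's 45.997 N exceeds the other side's 17.209 N, so that mass slides down and the 6 kg mass slides up. Taking that direction as positive, Newton's second law for the whole system gives 45.997 − 17.209 = (12 + 6) a, so a = 28.788 / 18 = 1.5993 m/s².

1.60 m/s²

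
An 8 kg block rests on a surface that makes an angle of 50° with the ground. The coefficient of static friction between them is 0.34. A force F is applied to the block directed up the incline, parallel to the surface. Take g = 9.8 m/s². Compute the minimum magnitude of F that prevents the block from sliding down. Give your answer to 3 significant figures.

42.9 N

The normal force is N = mg cos 50° = 50.395 N. With F at its minimum the block is on the verge of sliding down, so static friction is at its maximum μ_s N = 0.34 × 50.395 = 17.134 N and acts up the slope.
Equilibrium along the incline: F + μ_s N = mg sin 50°, so F = 60.058 − 17.134 = 42.924 N.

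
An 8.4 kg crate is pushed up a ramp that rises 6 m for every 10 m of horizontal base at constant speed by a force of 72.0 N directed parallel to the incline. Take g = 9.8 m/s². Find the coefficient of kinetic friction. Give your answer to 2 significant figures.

At constant speed ΣF = 0 along the incline. The applied 72.0 N acts up the slope; the weight component mg sin 30.96° = 42.353 N and kinetic friction μN both act down the slope.
So 72.0 = 42.353 + μ × 70.589, giving μ = (72.0 − 42.353) / 70.589 = 0.4200.

0.42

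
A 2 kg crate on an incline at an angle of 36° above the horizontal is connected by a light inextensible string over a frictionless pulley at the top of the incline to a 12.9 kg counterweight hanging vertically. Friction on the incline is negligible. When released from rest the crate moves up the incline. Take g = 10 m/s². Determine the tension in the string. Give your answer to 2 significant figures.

27 N

For the crate on the incline: the weight component along the slope is m₁g sin 36° = 2 × 10 × 0.5878 = 11.756 N and the normal force is N = m₁g cos 36° = 16.180 N.
Newton's second law for the crate (up-slope positive): T − 11.756 = 2 a. For the hanging counterweight (downward positive): 12.9 × 10 − T = 12.9 a.
Adding the two equations eliminates T: 117.244 = 14.9 a, so a = 7.8687 m/s².
Then from the hanging counterweight's equation, T = 12.9 × (10 − 7.8687) = 27.494 N.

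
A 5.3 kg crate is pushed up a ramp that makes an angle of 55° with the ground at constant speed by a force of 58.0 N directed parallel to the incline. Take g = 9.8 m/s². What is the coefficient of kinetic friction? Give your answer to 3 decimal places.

At constant speed ΣF = 0 along the incline. The applied 58.0 N acts up the slope; the weight component mg sin 55° = 42.547 N and kinetic friction μN both act down the slope.
So 58.0 = 42.547 + μ × 29.792, giving μ = (58.0 − 42.547) / 29.792 = 0.5187.

0.519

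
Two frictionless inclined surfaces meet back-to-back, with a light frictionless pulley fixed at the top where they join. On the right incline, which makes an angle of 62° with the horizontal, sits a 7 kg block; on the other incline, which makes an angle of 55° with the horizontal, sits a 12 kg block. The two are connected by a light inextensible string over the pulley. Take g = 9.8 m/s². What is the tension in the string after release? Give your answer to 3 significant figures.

Resolve each weight along its own incline: the 7 kg mass has component 7 × 9.8 × sin 62° = 60.570 N down its slope, and the 12 kg mass has 12 × 9.8 × sin 55° = 96.332 N down its slope.
The 12 kg side's 96.332 N exceeds the other side's 60.570 N, so that mass slides down and the 7 kg mass slides up. Taking that direction as positive, Newton's second law for the whole system gives 96.332 − 60.570 = (7 + 12) a, so a = 35.762 / 19 = 1.8822 m/s².
For the 7 kg mass (up-slope positive): T − 60.570 = 7 × 1.8822, so T = 73.745 N.

73.7 N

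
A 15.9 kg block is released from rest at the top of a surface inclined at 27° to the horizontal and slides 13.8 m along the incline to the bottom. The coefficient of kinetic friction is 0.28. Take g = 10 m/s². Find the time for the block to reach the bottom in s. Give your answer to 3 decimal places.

3.674 s

The weight component along the incline is mg sin 27° = 72.184 N and the normal force is N = mg cos 27° = 141.670 N.
Friction up the slope is f = μN = 0.28 × 141.670 = 39.668 N, so the net downslope force is 72.184 − 39.668 = 32.516 N and a = 32.516 / 15.9 = 2.0450 m/s².
Starting from rest, L = ½at², so t = √(2L/a) = √(2 × 13.8 / 2.0450) = 3.6737 s.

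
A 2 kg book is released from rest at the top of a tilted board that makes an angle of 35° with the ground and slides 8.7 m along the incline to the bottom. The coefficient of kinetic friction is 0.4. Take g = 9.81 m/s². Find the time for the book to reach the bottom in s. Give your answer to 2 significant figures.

The weight component along the incline is mg sin 35° = 11.254 N and the normal force is N = mg cos 35° = 16.072 N.
Friction up the slope is f = μN = 0.4 × 16.072 = 6.429 N, so the net downslope force is 11.254 − 6.429 = 4.825 N and a = 4.825 / 2 = 2.4125 m/s².
Starting from rest, L = ½at², so t = √(2L/a) = √(2 × 8.7 / 2.4125) = 2.6856 s.

2.7 s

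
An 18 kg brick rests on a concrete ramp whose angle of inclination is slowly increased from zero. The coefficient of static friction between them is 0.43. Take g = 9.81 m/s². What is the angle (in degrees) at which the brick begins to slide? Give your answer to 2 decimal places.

At the threshold of sliding, static friction is at its maximum μ_s N and exactly balances the weight component along the incline: mg sin θ = μ_s mg cos θ.
Hence tan θ = μ_s = 0.43, so θ = arctan(0.43) = 23.2677°.

23.27°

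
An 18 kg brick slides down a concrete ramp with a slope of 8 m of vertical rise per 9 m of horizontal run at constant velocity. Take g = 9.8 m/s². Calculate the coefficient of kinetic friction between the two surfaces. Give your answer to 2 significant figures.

0.89

At constant velocity the net force along the incline is zero: mg sin 41.63° = μ mg cos 41.63°.
So μ = tan 41.63° = 0.6644 / 0.7474 = 0.8889.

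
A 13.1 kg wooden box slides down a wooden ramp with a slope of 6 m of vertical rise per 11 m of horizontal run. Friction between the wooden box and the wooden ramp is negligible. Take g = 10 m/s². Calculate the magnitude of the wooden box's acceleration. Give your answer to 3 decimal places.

4.789 m/s²

Resolving the weight along the incline: the component pulling the wooden box down the slope is mg sin 28.61° = 13.1 × 10 × 0.4789 = 62.736 N, and the normal force is N = mg cos 28.61° = 13.1 × 10 × 0.8779 = 115.005 N.
With no friction the net force along the incline is 62.736 N, so a = g sin 28.61° = 62.736 / 13.1 = 4.7890 m/s².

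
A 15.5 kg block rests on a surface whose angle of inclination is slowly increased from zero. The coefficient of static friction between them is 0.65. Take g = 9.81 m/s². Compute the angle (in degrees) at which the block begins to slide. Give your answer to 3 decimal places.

At the threshold of sliding, static friction is at its maximum μ_s N and exactly balances the weight component along the incline: mg sin θ = μ_s mg cos θ.
Hence tan θ = μ_s = 0.65, so θ = arctan(0.65) = 33.0239°.

33.024°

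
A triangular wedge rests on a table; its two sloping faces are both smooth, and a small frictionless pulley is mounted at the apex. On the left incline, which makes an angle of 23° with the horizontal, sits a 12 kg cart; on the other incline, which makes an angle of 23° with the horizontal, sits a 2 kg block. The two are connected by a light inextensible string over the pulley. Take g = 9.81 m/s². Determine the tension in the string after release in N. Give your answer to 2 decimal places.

13.14 N

Resolve each weight along its own incline: the 12 kg mass has component 12 × 9.81 × sin 23° = 45.997 N down its slope, and the 2 kg mass has 2 × 9.81 × sin 23° = 7.666 N down its slope.
The 12 kg side's 45.997 N exceeds the other side's 7.666 N, so that mass slides down and the 2 kg mass slides up. Taking that direction as positive, Newton's second law for the whole system gives 45.997 − 7.666 = (12 + 2) a, so a = 38.331 / 14 = 2.7379 m/s².
For the 2 kg mass (up-slope positive): T − 7.666 = 2 × 2.7379, so T = 13.142 N.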